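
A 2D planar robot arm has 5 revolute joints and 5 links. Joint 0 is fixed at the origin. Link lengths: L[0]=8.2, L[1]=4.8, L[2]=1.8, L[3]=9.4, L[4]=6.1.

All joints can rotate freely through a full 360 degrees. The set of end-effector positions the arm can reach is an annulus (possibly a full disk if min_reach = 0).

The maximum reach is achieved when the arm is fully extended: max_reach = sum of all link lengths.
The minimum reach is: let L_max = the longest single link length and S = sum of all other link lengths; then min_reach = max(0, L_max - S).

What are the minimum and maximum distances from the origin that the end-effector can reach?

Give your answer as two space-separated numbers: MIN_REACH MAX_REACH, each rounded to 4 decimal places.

Answer: 0.0000 30.3000

Derivation:
Link lengths: [8.2, 4.8, 1.8, 9.4, 6.1]
max_reach = 8.2 + 4.8 + 1.8 + 9.4 + 6.1 = 30.3
L_max = max([8.2, 4.8, 1.8, 9.4, 6.1]) = 9.4
S (sum of others) = 30.3 - 9.4 = 20.9
min_reach = max(0, 9.4 - 20.9) = max(0, -11.5) = 0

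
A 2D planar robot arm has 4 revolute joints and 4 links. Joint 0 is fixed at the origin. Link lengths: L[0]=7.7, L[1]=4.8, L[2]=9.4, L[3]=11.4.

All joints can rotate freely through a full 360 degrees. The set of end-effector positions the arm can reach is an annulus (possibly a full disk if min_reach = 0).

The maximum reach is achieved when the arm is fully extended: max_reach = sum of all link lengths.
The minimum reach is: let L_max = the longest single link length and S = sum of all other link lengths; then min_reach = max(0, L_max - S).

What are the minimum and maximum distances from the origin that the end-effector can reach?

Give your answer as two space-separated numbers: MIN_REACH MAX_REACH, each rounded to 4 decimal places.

Answer: 0.0000 33.3000

Derivation:
Link lengths: [7.7, 4.8, 9.4, 11.4]
max_reach = 7.7 + 4.8 + 9.4 + 11.4 = 33.3
L_max = max([7.7, 4.8, 9.4, 11.4]) = 11.4
S (sum of others) = 33.3 - 11.4 = 21.9
min_reach = max(0, 11.4 - 21.9) = max(0, -10.5) = 0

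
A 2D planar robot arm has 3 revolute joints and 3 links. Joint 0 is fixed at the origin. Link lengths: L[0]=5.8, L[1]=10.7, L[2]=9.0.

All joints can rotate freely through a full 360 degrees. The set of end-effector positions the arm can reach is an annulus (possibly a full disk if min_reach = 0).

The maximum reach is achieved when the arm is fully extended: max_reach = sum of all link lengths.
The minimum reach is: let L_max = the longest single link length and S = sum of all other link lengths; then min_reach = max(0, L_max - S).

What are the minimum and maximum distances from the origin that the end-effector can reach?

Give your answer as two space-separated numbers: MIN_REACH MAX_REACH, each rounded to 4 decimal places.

Answer: 0.0000 25.5000

Derivation:
Link lengths: [5.8, 10.7, 9.0]
max_reach = 5.8 + 10.7 + 9 = 25.5
L_max = max([5.8, 10.7, 9.0]) = 10.7
S (sum of others) = 25.5 - 10.7 = 14.8
min_reach = max(0, 10.7 - 14.8) = max(0, -4.1) = 0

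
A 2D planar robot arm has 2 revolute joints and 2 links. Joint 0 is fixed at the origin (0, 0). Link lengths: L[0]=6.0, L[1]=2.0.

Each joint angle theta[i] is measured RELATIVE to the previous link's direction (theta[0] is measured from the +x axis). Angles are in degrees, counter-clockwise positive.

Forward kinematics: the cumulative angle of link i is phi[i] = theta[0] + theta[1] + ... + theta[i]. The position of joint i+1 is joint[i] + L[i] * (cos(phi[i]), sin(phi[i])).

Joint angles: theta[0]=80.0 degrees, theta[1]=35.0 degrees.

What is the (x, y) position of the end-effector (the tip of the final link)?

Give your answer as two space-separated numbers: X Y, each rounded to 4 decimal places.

joint[0] = (0.0000, 0.0000)  (base)
link 0: phi[0] = 80 = 80 deg
  cos(80 deg) = 0.1736, sin(80 deg) = 0.9848
  joint[1] = (0.0000, 0.0000) + 6 * (0.1736, 0.9848) = (0.0000 + 1.0419, 0.0000 + 5.9088) = (1.0419, 5.9088)
link 1: phi[1] = 80 + 35 = 115 deg
  cos(115 deg) = -0.4226, sin(115 deg) = 0.9063
  joint[2] = (1.0419, 5.9088) + 2 * (-0.4226, 0.9063) = (1.0419 + -0.8452, 5.9088 + 1.8126) = (0.1967, 7.7215)
End effector: (0.1967, 7.7215)

Answer: 0.1967 7.7215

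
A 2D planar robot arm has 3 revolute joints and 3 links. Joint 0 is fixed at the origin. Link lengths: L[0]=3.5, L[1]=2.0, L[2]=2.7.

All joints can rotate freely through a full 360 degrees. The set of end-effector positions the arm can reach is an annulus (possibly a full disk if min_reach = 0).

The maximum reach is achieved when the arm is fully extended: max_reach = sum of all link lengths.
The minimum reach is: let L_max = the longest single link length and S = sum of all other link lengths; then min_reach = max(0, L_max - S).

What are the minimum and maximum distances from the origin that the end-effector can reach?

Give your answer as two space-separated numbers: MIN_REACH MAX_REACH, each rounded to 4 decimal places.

Answer: 0.0000 8.2000

Derivation:
Link lengths: [3.5, 2.0, 2.7]
max_reach = 3.5 + 2 + 2.7 = 8.2
L_max = max([3.5, 2.0, 2.7]) = 3.5
S (sum of others) = 8.2 - 3.5 = 4.7
min_reach = max(0, 3.5 - 4.7) = max(0, -1.2) = 0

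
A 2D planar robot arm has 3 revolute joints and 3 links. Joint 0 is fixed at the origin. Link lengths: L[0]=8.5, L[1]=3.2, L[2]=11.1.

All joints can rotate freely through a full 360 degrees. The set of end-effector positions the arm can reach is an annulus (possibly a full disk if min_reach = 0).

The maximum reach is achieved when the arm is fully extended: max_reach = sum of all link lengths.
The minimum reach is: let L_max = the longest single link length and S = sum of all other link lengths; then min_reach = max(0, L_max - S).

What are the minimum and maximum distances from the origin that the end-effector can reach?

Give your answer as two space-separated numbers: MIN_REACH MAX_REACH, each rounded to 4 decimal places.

Link lengths: [8.5, 3.2, 11.1]
max_reach = 8.5 + 3.2 + 11.1 = 22.8
L_max = max([8.5, 3.2, 11.1]) = 11.1
S (sum of others) = 22.8 - 11.1 = 11.7
min_reach = max(0, 11.1 - 11.7) = max(0, -0.6) = 0

Answer: 0.0000 22.8000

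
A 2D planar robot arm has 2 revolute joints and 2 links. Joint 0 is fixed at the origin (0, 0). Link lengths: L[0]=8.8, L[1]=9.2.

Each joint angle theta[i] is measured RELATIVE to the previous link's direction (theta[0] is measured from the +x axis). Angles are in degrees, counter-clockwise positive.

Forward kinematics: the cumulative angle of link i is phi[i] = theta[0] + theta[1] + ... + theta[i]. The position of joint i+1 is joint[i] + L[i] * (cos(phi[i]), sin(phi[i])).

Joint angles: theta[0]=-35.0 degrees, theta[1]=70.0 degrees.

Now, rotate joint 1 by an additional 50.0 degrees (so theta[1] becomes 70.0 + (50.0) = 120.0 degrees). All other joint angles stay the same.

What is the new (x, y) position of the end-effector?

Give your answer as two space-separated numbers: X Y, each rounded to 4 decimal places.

joint[0] = (0.0000, 0.0000)  (base)
link 0: phi[0] = -35 = -35 deg
  cos(-35 deg) = 0.8192, sin(-35 deg) = -0.5736
  joint[1] = (0.0000, 0.0000) + 8.8 * (0.8192, -0.5736) = (0.0000 + 7.2085, 0.0000 + -5.0475) = (7.2085, -5.0475)
link 1: phi[1] = -35 + 120 = 85 deg
  cos(85 deg) = 0.0872, sin(85 deg) = 0.9962
  joint[2] = (7.2085, -5.0475) + 9.2 * (0.0872, 0.9962) = (7.2085 + 0.8018, -5.0475 + 9.1650) = (8.0104, 4.1175)
End effector: (8.0104, 4.1175)

Answer: 8.0104 4.1175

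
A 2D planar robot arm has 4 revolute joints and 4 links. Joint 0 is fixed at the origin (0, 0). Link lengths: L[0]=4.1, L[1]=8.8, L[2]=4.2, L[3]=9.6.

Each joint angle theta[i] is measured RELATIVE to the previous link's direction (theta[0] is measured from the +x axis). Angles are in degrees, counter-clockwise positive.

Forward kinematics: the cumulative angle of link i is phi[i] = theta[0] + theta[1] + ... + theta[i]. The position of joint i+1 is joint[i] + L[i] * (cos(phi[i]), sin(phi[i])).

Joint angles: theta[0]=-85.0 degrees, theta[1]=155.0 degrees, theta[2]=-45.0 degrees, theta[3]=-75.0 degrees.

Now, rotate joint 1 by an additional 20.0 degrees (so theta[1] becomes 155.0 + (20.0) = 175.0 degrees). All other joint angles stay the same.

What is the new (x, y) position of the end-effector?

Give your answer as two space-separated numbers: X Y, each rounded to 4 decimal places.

Answer: 11.6410 2.8855

Derivation:
joint[0] = (0.0000, 0.0000)  (base)
link 0: phi[0] = -85 = -85 deg
  cos(-85 deg) = 0.0872, sin(-85 deg) = -0.9962
  joint[1] = (0.0000, 0.0000) + 4.1 * (0.0872, -0.9962) = (0.0000 + 0.3573, 0.0000 + -4.0844) = (0.3573, -4.0844)
link 1: phi[1] = -85 + 175 = 90 deg
  cos(90 deg) = 0.0000, sin(90 deg) = 1.0000
  joint[2] = (0.3573, -4.0844) + 8.8 * (0.0000, 1.0000) = (0.3573 + 0.0000, -4.0844 + 8.8000) = (0.3573, 4.7156)
link 2: phi[2] = -85 + 175 + -45 = 45 deg
  cos(45 deg) = 0.7071, sin(45 deg) = 0.7071
  joint[3] = (0.3573, 4.7156) + 4.2 * (0.7071, 0.7071) = (0.3573 + 2.9698, 4.7156 + 2.9698) = (3.3272, 7.6855)
link 3: phi[3] = -85 + 175 + -45 + -75 = -30 deg
  cos(-30 deg) = 0.8660, sin(-30 deg) = -0.5000
  joint[4] = (3.3272, 7.6855) + 9.6 * (0.8660, -0.5000) = (3.3272 + 8.3138, 7.6855 + -4.8000) = (11.6410, 2.8855)
End effector: (11.6410, 2.8855)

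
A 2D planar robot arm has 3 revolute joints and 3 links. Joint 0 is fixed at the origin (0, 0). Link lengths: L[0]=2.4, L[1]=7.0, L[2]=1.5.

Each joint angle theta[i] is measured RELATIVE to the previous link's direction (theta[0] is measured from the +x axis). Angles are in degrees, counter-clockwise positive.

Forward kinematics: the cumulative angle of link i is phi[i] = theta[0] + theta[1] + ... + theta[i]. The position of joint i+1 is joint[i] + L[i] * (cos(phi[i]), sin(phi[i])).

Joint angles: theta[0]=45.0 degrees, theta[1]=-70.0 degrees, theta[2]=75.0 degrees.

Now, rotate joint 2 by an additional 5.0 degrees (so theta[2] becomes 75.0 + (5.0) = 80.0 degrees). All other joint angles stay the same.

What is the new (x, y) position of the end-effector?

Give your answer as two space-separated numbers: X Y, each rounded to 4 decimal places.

Answer: 8.9016 -0.0325

Derivation:
joint[0] = (0.0000, 0.0000)  (base)
link 0: phi[0] = 45 = 45 deg
  cos(45 deg) = 0.7071, sin(45 deg) = 0.7071
  joint[1] = (0.0000, 0.0000) + 2.4 * (0.7071, 0.7071) = (0.0000 + 1.6971, 0.0000 + 1.6971) = (1.6971, 1.6971)
link 1: phi[1] = 45 + -70 = -25 deg
  cos(-25 deg) = 0.9063, sin(-25 deg) = -0.4226
  joint[2] = (1.6971, 1.6971) + 7 * (0.9063, -0.4226) = (1.6971 + 6.3442, 1.6971 + -2.9583) = (8.0412, -1.2613)
link 2: phi[2] = 45 + -70 + 80 = 55 deg
  cos(55 deg) = 0.5736, sin(55 deg) = 0.8192
  joint[3] = (8.0412, -1.2613) + 1.5 * (0.5736, 0.8192) = (8.0412 + 0.8604, -1.2613 + 1.2287) = (8.9016, -0.0325)
End effector: (8.9016, -0.0325)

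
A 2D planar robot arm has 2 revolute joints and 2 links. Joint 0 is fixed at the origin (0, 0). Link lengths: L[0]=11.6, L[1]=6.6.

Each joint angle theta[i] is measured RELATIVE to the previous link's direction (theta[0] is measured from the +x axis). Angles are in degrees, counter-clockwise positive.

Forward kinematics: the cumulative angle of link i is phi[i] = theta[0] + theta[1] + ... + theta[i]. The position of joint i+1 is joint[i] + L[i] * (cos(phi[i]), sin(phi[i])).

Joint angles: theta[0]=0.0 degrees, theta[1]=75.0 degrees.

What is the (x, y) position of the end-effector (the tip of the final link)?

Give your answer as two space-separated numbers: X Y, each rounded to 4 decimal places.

Answer: 13.3082 6.3751

Derivation:
joint[0] = (0.0000, 0.0000)  (base)
link 0: phi[0] = 0 = 0 deg
  cos(0 deg) = 1.0000, sin(0 deg) = 0.0000
  joint[1] = (0.0000, 0.0000) + 11.6 * (1.0000, 0.0000) = (0.0000 + 11.6000, 0.0000 + 0.0000) = (11.6000, 0.0000)
link 1: phi[1] = 0 + 75 = 75 deg
  cos(75 deg) = 0.2588, sin(75 deg) = 0.9659
  joint[2] = (11.6000, 0.0000) + 6.6 * (0.2588, 0.9659) = (11.6000 + 1.7082, 0.0000 + 6.3751) = (13.3082, 6.3751)
End effector: (13.3082, 6.3751)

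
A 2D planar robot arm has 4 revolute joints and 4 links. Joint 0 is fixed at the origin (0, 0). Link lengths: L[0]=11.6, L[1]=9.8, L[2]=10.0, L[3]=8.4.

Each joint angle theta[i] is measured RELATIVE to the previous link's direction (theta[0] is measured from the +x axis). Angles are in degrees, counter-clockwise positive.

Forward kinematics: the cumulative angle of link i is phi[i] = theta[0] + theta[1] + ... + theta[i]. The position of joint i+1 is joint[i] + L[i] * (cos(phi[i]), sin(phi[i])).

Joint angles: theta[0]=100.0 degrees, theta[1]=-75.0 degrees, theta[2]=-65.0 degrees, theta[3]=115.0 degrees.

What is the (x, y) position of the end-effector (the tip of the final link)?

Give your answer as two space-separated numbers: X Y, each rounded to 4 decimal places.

joint[0] = (0.0000, 0.0000)  (base)
link 0: phi[0] = 100 = 100 deg
  cos(100 deg) = -0.1736, sin(100 deg) = 0.9848
  joint[1] = (0.0000, 0.0000) + 11.6 * (-0.1736, 0.9848) = (0.0000 + -2.0143, 0.0000 + 11.4238) = (-2.0143, 11.4238)
link 1: phi[1] = 100 + -75 = 25 deg
  cos(25 deg) = 0.9063, sin(25 deg) = 0.4226
  joint[2] = (-2.0143, 11.4238) + 9.8 * (0.9063, 0.4226) = (-2.0143 + 8.8818, 11.4238 + 4.1417) = (6.8675, 15.5654)
link 2: phi[2] = 100 + -75 + -65 = -40 deg
  cos(-40 deg) = 0.7660, sin(-40 deg) = -0.6428
  joint[3] = (6.8675, 15.5654) + 10 * (0.7660, -0.6428) = (6.8675 + 7.6604, 15.5654 + -6.4279) = (14.5279, 9.1376)
link 3: phi[3] = 100 + -75 + -65 + 115 = 75 deg
  cos(75 deg) = 0.2588, sin(75 deg) = 0.9659
  joint[4] = (14.5279, 9.1376) + 8.4 * (0.2588, 0.9659) = (14.5279 + 2.1741, 9.1376 + 8.1138) = (16.7020, 17.2513)
End effector: (16.7020, 17.2513)

Answer: 16.7020 17.2513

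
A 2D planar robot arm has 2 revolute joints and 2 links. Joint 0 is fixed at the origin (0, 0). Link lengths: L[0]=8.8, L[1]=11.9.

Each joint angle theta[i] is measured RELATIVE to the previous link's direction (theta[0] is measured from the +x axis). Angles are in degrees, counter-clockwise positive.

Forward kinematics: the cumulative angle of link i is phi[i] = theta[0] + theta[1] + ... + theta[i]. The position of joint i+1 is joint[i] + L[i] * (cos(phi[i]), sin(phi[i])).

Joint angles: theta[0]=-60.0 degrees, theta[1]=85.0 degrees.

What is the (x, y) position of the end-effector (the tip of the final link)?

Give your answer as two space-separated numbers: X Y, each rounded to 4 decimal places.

Answer: 15.1851 -2.5919

Derivation:
joint[0] = (0.0000, 0.0000)  (base)
link 0: phi[0] = -60 = -60 deg
  cos(-60 deg) = 0.5000, sin(-60 deg) = -0.8660
  joint[1] = (0.0000, 0.0000) + 8.8 * (0.5000, -0.8660) = (0.0000 + 4.4000, 0.0000 + -7.6210) = (4.4000, -7.6210)
link 1: phi[1] = -60 + 85 = 25 deg
  cos(25 deg) = 0.9063, sin(25 deg) = 0.4226
  joint[2] = (4.4000, -7.6210) + 11.9 * (0.9063, 0.4226) = (4.4000 + 10.7851, -7.6210 + 5.0292) = (15.1851, -2.5919)
End effector: (15.1851, -2.5919)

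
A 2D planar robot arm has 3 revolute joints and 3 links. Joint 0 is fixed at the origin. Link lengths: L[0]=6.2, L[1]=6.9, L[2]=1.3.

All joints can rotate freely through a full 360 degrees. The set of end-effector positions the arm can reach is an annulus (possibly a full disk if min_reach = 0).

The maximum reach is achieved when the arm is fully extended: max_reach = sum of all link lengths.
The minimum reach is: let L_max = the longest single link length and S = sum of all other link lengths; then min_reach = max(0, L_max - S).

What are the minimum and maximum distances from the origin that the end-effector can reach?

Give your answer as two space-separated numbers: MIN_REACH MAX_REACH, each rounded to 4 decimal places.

Answer: 0.0000 14.4000

Derivation:
Link lengths: [6.2, 6.9, 1.3]
max_reach = 6.2 + 6.9 + 1.3 = 14.4
L_max = max([6.2, 6.9, 1.3]) = 6.9
S (sum of others) = 14.4 - 6.9 = 7.5
min_reach = max(0, 6.9 - 7.5) = max(0, -0.6) = 0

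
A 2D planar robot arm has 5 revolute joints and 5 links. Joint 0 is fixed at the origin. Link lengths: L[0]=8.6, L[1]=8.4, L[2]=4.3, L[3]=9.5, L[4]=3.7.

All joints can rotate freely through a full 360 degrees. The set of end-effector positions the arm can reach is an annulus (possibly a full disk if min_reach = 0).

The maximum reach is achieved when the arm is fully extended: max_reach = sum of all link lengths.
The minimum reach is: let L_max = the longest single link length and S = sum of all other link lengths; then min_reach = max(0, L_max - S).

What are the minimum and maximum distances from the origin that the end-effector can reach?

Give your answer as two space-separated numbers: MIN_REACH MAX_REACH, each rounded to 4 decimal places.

Link lengths: [8.6, 8.4, 4.3, 9.5, 3.7]
max_reach = 8.6 + 8.4 + 4.3 + 9.5 + 3.7 = 34.5
L_max = max([8.6, 8.4, 4.3, 9.5, 3.7]) = 9.5
S (sum of others) = 34.5 - 9.5 = 25
min_reach = max(0, 9.5 - 25) = max(0, -15.5) = 0

Answer: 0.0000 34.5000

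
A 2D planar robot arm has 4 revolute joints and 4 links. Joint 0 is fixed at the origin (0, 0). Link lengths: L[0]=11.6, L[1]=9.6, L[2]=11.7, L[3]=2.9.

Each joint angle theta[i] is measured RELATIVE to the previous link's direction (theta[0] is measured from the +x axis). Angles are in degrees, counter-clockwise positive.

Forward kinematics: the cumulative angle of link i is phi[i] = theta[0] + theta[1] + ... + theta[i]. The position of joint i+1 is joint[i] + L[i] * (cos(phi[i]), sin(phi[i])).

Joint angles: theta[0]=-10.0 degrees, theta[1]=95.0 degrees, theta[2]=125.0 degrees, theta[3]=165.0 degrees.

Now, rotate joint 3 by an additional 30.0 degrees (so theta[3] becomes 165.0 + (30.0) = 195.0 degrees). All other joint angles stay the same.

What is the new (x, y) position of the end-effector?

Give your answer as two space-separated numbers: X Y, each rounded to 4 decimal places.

Answer: 4.1786 3.7498

Derivation:
joint[0] = (0.0000, 0.0000)  (base)
link 0: phi[0] = -10 = -10 deg
  cos(-10 deg) = 0.9848, sin(-10 deg) = -0.1736
  joint[1] = (0.0000, 0.0000) + 11.6 * (0.9848, -0.1736) = (0.0000 + 11.4238, 0.0000 + -2.0143) = (11.4238, -2.0143)
link 1: phi[1] = -10 + 95 = 85 deg
  cos(85 deg) = 0.0872, sin(85 deg) = 0.9962
  joint[2] = (11.4238, -2.0143) + 9.6 * (0.0872, 0.9962) = (11.4238 + 0.8367, -2.0143 + 9.5635) = (12.2605, 7.5492)
link 2: phi[2] = -10 + 95 + 125 = 210 deg
  cos(210 deg) = -0.8660, sin(210 deg) = -0.5000
  joint[3] = (12.2605, 7.5492) + 11.7 * (-0.8660, -0.5000) = (12.2605 + -10.1325, 7.5492 + -5.8500) = (2.1280, 1.6992)
link 3: phi[3] = -10 + 95 + 125 + 195 = 405 deg
  cos(405 deg) = 0.7071, sin(405 deg) = 0.7071
  joint[4] = (2.1280, 1.6992) + 2.9 * (0.7071, 0.7071) = (2.1280 + 2.0506, 1.6992 + 2.0506) = (4.1786, 3.7498)
End effector: (4.1786, 3.7498)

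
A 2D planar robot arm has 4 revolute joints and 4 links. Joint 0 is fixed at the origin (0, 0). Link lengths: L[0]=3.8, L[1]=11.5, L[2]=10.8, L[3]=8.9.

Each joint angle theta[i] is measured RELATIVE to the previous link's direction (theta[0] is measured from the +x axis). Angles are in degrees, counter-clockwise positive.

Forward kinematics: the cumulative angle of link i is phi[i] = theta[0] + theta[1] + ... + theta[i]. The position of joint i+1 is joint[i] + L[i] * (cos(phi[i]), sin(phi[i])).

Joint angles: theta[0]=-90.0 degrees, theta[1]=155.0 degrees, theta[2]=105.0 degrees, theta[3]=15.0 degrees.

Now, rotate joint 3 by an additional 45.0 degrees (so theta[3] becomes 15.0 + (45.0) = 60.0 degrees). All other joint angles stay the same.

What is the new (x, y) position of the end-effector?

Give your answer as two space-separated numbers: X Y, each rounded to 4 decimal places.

Answer: -11.4966 1.6801

Derivation:
joint[0] = (0.0000, 0.0000)  (base)
link 0: phi[0] = -90 = -90 deg
  cos(-90 deg) = 0.0000, sin(-90 deg) = -1.0000
  joint[1] = (0.0000, 0.0000) + 3.8 * (0.0000, -1.0000) = (0.0000 + 0.0000, 0.0000 + -3.8000) = (0.0000, -3.8000)
link 1: phi[1] = -90 + 155 = 65 deg
  cos(65 deg) = 0.4226, sin(65 deg) = 0.9063
  joint[2] = (0.0000, -3.8000) + 11.5 * (0.4226, 0.9063) = (0.0000 + 4.8601, -3.8000 + 10.4225) = (4.8601, 6.6225)
link 2: phi[2] = -90 + 155 + 105 = 170 deg
  cos(170 deg) = -0.9848, sin(170 deg) = 0.1736
  joint[3] = (4.8601, 6.6225) + 10.8 * (-0.9848, 0.1736) = (4.8601 + -10.6359, 6.6225 + 1.8754) = (-5.7758, 8.4979)
link 3: phi[3] = -90 + 155 + 105 + 60 = 230 deg
  cos(230 deg) = -0.6428, sin(230 deg) = -0.7660
  joint[4] = (-5.7758, 8.4979) + 8.9 * (-0.6428, -0.7660) = (-5.7758 + -5.7208, 8.4979 + -6.8178) = (-11.4966, 1.6801)
End effector: (-11.4966, 1.6801)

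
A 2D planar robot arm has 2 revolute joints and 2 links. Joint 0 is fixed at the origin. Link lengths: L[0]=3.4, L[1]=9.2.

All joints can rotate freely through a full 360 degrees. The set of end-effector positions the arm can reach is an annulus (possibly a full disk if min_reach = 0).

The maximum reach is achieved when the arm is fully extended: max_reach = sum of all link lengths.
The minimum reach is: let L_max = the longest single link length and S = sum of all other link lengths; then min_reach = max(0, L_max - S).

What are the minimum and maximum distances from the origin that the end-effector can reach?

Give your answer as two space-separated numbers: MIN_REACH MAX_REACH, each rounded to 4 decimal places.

Answer: 5.8000 12.6000

Derivation:
Link lengths: [3.4, 9.2]
max_reach = 3.4 + 9.2 = 12.6
L_max = max([3.4, 9.2]) = 9.2
S (sum of others) = 12.6 - 9.2 = 3.4
min_reach = max(0, 9.2 - 3.4) = max(0, 5.8) = 5.8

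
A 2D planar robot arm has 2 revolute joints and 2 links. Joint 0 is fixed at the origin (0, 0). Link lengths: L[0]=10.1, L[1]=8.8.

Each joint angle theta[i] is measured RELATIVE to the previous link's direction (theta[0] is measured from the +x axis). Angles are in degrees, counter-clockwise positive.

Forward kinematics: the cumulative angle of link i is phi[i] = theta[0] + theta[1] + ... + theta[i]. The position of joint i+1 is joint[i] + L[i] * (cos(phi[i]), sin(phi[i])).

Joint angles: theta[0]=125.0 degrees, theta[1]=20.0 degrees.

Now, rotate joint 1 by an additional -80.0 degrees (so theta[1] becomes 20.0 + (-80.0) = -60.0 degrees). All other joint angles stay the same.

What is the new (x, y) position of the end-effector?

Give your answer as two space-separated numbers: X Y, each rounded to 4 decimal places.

Answer: -2.0741 16.2489

Derivation:
joint[0] = (0.0000, 0.0000)  (base)
link 0: phi[0] = 125 = 125 deg
  cos(125 deg) = -0.5736, sin(125 deg) = 0.8192
  joint[1] = (0.0000, 0.0000) + 10.1 * (-0.5736, 0.8192) = (0.0000 + -5.7931, 0.0000 + 8.2734) = (-5.7931, 8.2734)
link 1: phi[1] = 125 + -60 = 65 deg
  cos(65 deg) = 0.4226, sin(65 deg) = 0.9063
  joint[2] = (-5.7931, 8.2734) + 8.8 * (0.4226, 0.9063) = (-5.7931 + 3.7190, 8.2734 + 7.9755) = (-2.0741, 16.2489)
End effector: (-2.0741, 16.2489)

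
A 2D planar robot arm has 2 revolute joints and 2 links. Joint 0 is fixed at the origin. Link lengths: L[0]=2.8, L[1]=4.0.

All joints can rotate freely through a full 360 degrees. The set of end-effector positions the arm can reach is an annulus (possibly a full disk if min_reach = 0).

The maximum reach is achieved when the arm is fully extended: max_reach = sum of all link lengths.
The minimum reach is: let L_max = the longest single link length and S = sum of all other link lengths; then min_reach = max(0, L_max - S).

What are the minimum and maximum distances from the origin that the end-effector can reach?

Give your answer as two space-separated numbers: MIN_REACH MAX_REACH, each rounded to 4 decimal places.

Answer: 1.2000 6.8000

Derivation:
Link lengths: [2.8, 4.0]
max_reach = 2.8 + 4 = 6.8
L_max = max([2.8, 4.0]) = 4
S (sum of others) = 6.8 - 4 = 2.8
min_reach = max(0, 4 - 2.8) = max(0, 1.2) = 1.2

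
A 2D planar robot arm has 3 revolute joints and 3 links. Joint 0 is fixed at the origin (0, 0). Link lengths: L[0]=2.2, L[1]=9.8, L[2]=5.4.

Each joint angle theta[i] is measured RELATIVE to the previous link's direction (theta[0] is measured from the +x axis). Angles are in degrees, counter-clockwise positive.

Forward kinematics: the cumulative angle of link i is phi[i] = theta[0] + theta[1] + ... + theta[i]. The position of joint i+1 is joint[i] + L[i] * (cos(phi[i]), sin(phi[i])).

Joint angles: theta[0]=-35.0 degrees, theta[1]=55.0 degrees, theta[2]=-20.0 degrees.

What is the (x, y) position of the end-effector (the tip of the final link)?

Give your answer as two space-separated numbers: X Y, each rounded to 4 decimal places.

joint[0] = (0.0000, 0.0000)  (base)
link 0: phi[0] = -35 = -35 deg
  cos(-35 deg) = 0.8192, sin(-35 deg) = -0.5736
  joint[1] = (0.0000, 0.0000) + 2.2 * (0.8192, -0.5736) = (0.0000 + 1.8021, 0.0000 + -1.2619) = (1.8021, -1.2619)
link 1: phi[1] = -35 + 55 = 20 deg
  cos(20 deg) = 0.9397, sin(20 deg) = 0.3420
  joint[2] = (1.8021, -1.2619) + 9.8 * (0.9397, 0.3420) = (1.8021 + 9.2090, -1.2619 + 3.3518) = (11.0111, 2.0899)
link 2: phi[2] = -35 + 55 + -20 = 0 deg
  cos(0 deg) = 1.0000, sin(0 deg) = 0.0000
  joint[3] = (11.0111, 2.0899) + 5.4 * (1.0000, 0.0000) = (11.0111 + 5.4000, 2.0899 + 0.0000) = (16.4111, 2.0899)
End effector: (16.4111, 2.0899)

Answer: 16.4111 2.0899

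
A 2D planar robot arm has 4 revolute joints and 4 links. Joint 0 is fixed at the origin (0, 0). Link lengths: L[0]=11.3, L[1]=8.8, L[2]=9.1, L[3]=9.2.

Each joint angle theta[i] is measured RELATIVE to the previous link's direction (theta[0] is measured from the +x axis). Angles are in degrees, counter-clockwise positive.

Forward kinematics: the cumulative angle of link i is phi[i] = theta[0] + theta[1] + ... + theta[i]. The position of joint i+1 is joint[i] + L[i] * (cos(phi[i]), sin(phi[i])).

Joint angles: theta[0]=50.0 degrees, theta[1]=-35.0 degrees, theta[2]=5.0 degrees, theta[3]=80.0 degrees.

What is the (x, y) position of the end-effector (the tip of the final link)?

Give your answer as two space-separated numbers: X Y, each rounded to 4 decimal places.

Answer: 22.7173 23.1065

Derivation:
joint[0] = (0.0000, 0.0000)  (base)
link 0: phi[0] = 50 = 50 deg
  cos(50 deg) = 0.6428, sin(50 deg) = 0.7660
  joint[1] = (0.0000, 0.0000) + 11.3 * (0.6428, 0.7660) = (0.0000 + 7.2635, 0.0000 + 8.6563) = (7.2635, 8.6563)
link 1: phi[1] = 50 + -35 = 15 deg
  cos(15 deg) = 0.9659, sin(15 deg) = 0.2588
  joint[2] = (7.2635, 8.6563) + 8.8 * (0.9659, 0.2588) = (7.2635 + 8.5001, 8.6563 + 2.2776) = (15.7636, 10.9339)
link 2: phi[2] = 50 + -35 + 5 = 20 deg
  cos(20 deg) = 0.9397, sin(20 deg) = 0.3420
  joint[3] = (15.7636, 10.9339) + 9.1 * (0.9397, 0.3420) = (15.7636 + 8.5512, 10.9339 + 3.1124) = (24.3149, 14.0463)
link 3: phi[3] = 50 + -35 + 5 + 80 = 100 deg
  cos(100 deg) = -0.1736, sin(100 deg) = 0.9848
  joint[4] = (24.3149, 14.0463) + 9.2 * (-0.1736, 0.9848) = (24.3149 + -1.5976, 14.0463 + 9.0602) = (22.7173, 23.1065)
End effector: (22.7173, 23.1065)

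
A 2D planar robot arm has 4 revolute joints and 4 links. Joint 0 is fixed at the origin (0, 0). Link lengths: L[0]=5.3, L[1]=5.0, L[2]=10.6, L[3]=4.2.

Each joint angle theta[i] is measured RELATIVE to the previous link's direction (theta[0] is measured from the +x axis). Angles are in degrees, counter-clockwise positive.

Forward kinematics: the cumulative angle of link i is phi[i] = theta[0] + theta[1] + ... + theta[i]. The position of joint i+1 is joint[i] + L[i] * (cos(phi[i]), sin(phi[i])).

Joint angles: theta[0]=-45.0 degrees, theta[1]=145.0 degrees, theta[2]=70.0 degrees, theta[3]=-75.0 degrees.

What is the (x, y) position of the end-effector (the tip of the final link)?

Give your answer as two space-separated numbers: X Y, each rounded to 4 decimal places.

Answer: -7.9256 7.2011

Derivation:
joint[0] = (0.0000, 0.0000)  (base)
link 0: phi[0] = -45 = -45 deg
  cos(-45 deg) = 0.7071, sin(-45 deg) = -0.7071
  joint[1] = (0.0000, 0.0000) + 5.3 * (0.7071, -0.7071) = (0.0000 + 3.7477, 0.0000 + -3.7477) = (3.7477, -3.7477)
link 1: phi[1] = -45 + 145 = 100 deg
  cos(100 deg) = -0.1736, sin(100 deg) = 0.9848
  joint[2] = (3.7477, -3.7477) + 5 * (-0.1736, 0.9848) = (3.7477 + -0.8682, -3.7477 + 4.9240) = (2.8794, 1.1764)
link 2: phi[2] = -45 + 145 + 70 = 170 deg
  cos(170 deg) = -0.9848, sin(170 deg) = 0.1736
  joint[3] = (2.8794, 1.1764) + 10.6 * (-0.9848, 0.1736) = (2.8794 + -10.4390, 1.1764 + 1.8407) = (-7.5595, 3.0170)
link 3: phi[3] = -45 + 145 + 70 + -75 = 95 deg
  cos(95 deg) = -0.0872, sin(95 deg) = 0.9962
  joint[4] = (-7.5595, 3.0170) + 4.2 * (-0.0872, 0.9962) = (-7.5595 + -0.3661, 3.0170 + 4.1840) = (-7.9256, 7.2011)
End effector: (-7.9256, 7.2011)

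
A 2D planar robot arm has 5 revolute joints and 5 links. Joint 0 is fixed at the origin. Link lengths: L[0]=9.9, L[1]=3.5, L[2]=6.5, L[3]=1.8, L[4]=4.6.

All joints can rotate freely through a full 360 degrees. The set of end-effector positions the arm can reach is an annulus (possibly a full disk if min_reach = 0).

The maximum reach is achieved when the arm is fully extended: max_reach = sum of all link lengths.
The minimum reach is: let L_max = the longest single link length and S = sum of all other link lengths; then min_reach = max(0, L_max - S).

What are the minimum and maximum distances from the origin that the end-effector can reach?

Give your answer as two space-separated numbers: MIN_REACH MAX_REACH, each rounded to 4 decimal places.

Link lengths: [9.9, 3.5, 6.5, 1.8, 4.6]
max_reach = 9.9 + 3.5 + 6.5 + 1.8 + 4.6 = 26.3
L_max = max([9.9, 3.5, 6.5, 1.8, 4.6]) = 9.9
S (sum of others) = 26.3 - 9.9 = 16.4
min_reach = max(0, 9.9 - 16.4) = max(0, -6.5) = 0

Answer: 0.0000 26.3000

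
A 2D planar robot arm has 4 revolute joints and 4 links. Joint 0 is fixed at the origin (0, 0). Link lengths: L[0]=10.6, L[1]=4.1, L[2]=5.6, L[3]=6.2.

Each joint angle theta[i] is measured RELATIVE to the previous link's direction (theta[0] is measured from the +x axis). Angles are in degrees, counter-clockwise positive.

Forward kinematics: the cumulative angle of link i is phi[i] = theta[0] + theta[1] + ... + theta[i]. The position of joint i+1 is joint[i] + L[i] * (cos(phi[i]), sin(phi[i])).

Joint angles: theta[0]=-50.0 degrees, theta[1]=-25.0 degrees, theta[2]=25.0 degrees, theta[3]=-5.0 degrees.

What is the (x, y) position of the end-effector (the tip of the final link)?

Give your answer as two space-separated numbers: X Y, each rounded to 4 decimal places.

Answer: 15.0305 -21.4490

Derivation:
joint[0] = (0.0000, 0.0000)  (base)
link 0: phi[0] = -50 = -50 deg
  cos(-50 deg) = 0.6428, sin(-50 deg) = -0.7660
  joint[1] = (0.0000, 0.0000) + 10.6 * (0.6428, -0.7660) = (0.0000 + 6.8135, 0.0000 + -8.1201) = (6.8135, -8.1201)
link 1: phi[1] = -50 + -25 = -75 deg
  cos(-75 deg) = 0.2588, sin(-75 deg) = -0.9659
  joint[2] = (6.8135, -8.1201) + 4.1 * (0.2588, -0.9659) = (6.8135 + 1.0612, -8.1201 + -3.9603) = (7.8747, -12.0804)
link 2: phi[2] = -50 + -25 + 25 = -50 deg
  cos(-50 deg) = 0.6428, sin(-50 deg) = -0.7660
  joint[3] = (7.8747, -12.0804) + 5.6 * (0.6428, -0.7660) = (7.8747 + 3.5996, -12.0804 + -4.2898) = (11.4743, -16.3702)
link 3: phi[3] = -50 + -25 + 25 + -5 = -55 deg
  cos(-55 deg) = 0.5736, sin(-55 deg) = -0.8192
  joint[4] = (11.4743, -16.3702) + 6.2 * (0.5736, -0.8192) = (11.4743 + 3.5562, -16.3702 + -5.0787) = (15.0305, -21.4490)
End effector: (15.0305, -21.4490)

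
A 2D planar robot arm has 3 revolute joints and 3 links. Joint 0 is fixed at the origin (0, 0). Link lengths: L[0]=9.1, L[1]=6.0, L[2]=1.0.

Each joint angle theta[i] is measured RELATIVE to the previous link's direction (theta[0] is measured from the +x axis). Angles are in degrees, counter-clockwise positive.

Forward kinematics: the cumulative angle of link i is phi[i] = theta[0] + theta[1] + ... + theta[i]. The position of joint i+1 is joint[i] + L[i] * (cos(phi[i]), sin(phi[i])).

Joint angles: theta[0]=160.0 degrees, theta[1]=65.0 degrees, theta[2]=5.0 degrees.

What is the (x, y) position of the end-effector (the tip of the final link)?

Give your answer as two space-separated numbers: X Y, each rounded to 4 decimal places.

Answer: -13.4366 -1.8963

Derivation:
joint[0] = (0.0000, 0.0000)  (base)
link 0: phi[0] = 160 = 160 deg
  cos(160 deg) = -0.9397, sin(160 deg) = 0.3420
  joint[1] = (0.0000, 0.0000) + 9.1 * (-0.9397, 0.3420) = (0.0000 + -8.5512, 0.0000 + 3.1124) = (-8.5512, 3.1124)
link 1: phi[1] = 160 + 65 = 225 deg
  cos(225 deg) = -0.7071, sin(225 deg) = -0.7071
  joint[2] = (-8.5512, 3.1124) + 6 * (-0.7071, -0.7071) = (-8.5512 + -4.2426, 3.1124 + -4.2426) = (-12.7938, -1.1303)
link 2: phi[2] = 160 + 65 + 5 = 230 deg
  cos(230 deg) = -0.6428, sin(230 deg) = -0.7660
  joint[3] = (-12.7938, -1.1303) + 1 * (-0.6428, -0.7660) = (-12.7938 + -0.6428, -1.1303 + -0.7660) = (-13.4366, -1.8963)
End effector: (-13.4366, -1.8963)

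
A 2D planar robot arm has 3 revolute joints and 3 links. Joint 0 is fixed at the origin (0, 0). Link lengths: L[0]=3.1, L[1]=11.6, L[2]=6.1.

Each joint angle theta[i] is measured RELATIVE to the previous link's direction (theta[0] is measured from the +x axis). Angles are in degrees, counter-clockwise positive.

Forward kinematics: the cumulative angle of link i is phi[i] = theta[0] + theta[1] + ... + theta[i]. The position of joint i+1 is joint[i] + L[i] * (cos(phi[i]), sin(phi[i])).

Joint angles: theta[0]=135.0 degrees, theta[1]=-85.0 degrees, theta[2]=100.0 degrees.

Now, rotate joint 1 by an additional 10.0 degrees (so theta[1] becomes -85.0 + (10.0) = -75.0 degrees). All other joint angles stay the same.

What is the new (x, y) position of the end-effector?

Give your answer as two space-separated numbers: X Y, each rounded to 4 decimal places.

Answer: -2.1242 14.3242

Derivation:
joint[0] = (0.0000, 0.0000)  (base)
link 0: phi[0] = 135 = 135 deg
  cos(135 deg) = -0.7071, sin(135 deg) = 0.7071
  joint[1] = (0.0000, 0.0000) + 3.1 * (-0.7071, 0.7071) = (0.0000 + -2.1920, 0.0000 + 2.1920) = (-2.1920, 2.1920)
link 1: phi[1] = 135 + -75 = 60 deg
  cos(60 deg) = 0.5000, sin(60 deg) = 0.8660
  joint[2] = (-2.1920, 2.1920) + 11.6 * (0.5000, 0.8660) = (-2.1920 + 5.8000, 2.1920 + 10.0459) = (3.6080, 12.2379)
link 2: phi[2] = 135 + -75 + 100 = 160 deg
  cos(160 deg) = -0.9397, sin(160 deg) = 0.3420
  joint[3] = (3.6080, 12.2379) + 6.1 * (-0.9397, 0.3420) = (3.6080 + -5.7321, 12.2379 + 2.0863) = (-2.1242, 14.3242)
End effector: (-2.1242, 14.3242)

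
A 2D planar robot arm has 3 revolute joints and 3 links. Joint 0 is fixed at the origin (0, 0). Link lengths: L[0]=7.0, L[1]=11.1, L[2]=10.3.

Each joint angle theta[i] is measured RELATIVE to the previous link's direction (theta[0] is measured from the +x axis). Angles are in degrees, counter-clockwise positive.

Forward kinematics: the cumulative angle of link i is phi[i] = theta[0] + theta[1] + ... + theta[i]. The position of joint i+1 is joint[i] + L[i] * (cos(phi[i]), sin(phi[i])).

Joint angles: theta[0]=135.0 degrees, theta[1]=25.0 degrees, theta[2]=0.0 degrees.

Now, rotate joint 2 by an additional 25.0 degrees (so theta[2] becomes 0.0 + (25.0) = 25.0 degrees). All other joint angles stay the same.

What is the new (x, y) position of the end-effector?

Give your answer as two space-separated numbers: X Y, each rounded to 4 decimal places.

Answer: -25.6411 7.8485

Derivation:
joint[0] = (0.0000, 0.0000)  (base)
link 0: phi[0] = 135 = 135 deg
  cos(135 deg) = -0.7071, sin(135 deg) = 0.7071
  joint[1] = (0.0000, 0.0000) + 7 * (-0.7071, 0.7071) = (0.0000 + -4.9497, 0.0000 + 4.9497) = (-4.9497, 4.9497)
link 1: phi[1] = 135 + 25 = 160 deg
  cos(160 deg) = -0.9397, sin(160 deg) = 0.3420
  joint[2] = (-4.9497, 4.9497) + 11.1 * (-0.9397, 0.3420) = (-4.9497 + -10.4306, 4.9497 + 3.7964) = (-15.3803, 8.7462)
link 2: phi[2] = 135 + 25 + 25 = 185 deg
  cos(185 deg) = -0.9962, sin(185 deg) = -0.0872
  joint[3] = (-15.3803, 8.7462) + 10.3 * (-0.9962, -0.0872) = (-15.3803 + -10.2608, 8.7462 + -0.8977) = (-25.6411, 7.8485)
End effector: (-25.6411, 7.8485)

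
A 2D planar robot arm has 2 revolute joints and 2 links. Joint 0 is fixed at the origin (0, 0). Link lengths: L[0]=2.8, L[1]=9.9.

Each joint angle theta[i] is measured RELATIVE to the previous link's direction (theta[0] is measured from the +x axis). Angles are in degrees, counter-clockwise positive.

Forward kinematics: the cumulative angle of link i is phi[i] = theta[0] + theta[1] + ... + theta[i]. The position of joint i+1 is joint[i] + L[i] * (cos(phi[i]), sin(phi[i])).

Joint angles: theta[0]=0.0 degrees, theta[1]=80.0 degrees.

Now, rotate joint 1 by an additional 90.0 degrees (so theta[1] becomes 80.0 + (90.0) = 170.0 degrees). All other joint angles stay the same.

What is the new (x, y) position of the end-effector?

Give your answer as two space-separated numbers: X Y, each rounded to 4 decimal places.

joint[0] = (0.0000, 0.0000)  (base)
link 0: phi[0] = 0 = 0 deg
  cos(0 deg) = 1.0000, sin(0 deg) = 0.0000
  joint[1] = (0.0000, 0.0000) + 2.8 * (1.0000, 0.0000) = (0.0000 + 2.8000, 0.0000 + 0.0000) = (2.8000, 0.0000)
link 1: phi[1] = 0 + 170 = 170 deg
  cos(170 deg) = -0.9848, sin(170 deg) = 0.1736
  joint[2] = (2.8000, 0.0000) + 9.9 * (-0.9848, 0.1736) = (2.8000 + -9.7496, 0.0000 + 1.7191) = (-6.9496, 1.7191)
End effector: (-6.9496, 1.7191)

Answer: -6.9496 1.7191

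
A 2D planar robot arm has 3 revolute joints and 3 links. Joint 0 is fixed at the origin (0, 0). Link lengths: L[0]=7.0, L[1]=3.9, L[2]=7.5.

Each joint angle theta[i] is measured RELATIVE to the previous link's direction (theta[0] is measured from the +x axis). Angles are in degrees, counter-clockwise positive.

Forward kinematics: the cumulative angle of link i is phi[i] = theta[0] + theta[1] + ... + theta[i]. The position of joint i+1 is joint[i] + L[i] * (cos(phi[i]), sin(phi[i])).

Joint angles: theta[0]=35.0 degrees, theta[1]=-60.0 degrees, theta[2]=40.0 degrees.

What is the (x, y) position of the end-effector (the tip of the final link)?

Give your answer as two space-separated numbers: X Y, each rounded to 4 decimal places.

joint[0] = (0.0000, 0.0000)  (base)
link 0: phi[0] = 35 = 35 deg
  cos(35 deg) = 0.8192, sin(35 deg) = 0.5736
  joint[1] = (0.0000, 0.0000) + 7 * (0.8192, 0.5736) = (0.0000 + 5.7341, 0.0000 + 4.0150) = (5.7341, 4.0150)
link 1: phi[1] = 35 + -60 = -25 deg
  cos(-25 deg) = 0.9063, sin(-25 deg) = -0.4226
  joint[2] = (5.7341, 4.0150) + 3.9 * (0.9063, -0.4226) = (5.7341 + 3.5346, 4.0150 + -1.6482) = (9.2687, 2.3668)
link 2: phi[2] = 35 + -60 + 40 = 15 deg
  cos(15 deg) = 0.9659, sin(15 deg) = 0.2588
  joint[3] = (9.2687, 2.3668) + 7.5 * (0.9659, 0.2588) = (9.2687 + 7.2444, 2.3668 + 1.9411) = (16.5131, 4.3080)
End effector: (16.5131, 4.3080)

Answer: 16.5131 4.3080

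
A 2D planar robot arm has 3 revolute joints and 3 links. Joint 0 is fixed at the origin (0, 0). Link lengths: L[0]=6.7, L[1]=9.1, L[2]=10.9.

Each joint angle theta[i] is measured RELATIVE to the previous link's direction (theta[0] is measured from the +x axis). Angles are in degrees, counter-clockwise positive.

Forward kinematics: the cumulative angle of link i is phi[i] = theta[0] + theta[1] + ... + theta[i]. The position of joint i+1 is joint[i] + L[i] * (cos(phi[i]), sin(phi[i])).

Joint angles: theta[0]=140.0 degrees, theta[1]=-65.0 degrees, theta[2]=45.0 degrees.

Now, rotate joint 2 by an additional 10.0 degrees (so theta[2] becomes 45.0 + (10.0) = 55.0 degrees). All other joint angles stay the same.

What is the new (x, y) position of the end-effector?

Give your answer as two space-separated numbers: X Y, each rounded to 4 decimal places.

joint[0] = (0.0000, 0.0000)  (base)
link 0: phi[0] = 140 = 140 deg
  cos(140 deg) = -0.7660, sin(140 deg) = 0.6428
  joint[1] = (0.0000, 0.0000) + 6.7 * (-0.7660, 0.6428) = (0.0000 + -5.1325, 0.0000 + 4.3067) = (-5.1325, 4.3067)
link 1: phi[1] = 140 + -65 = 75 deg
  cos(75 deg) = 0.2588, sin(75 deg) = 0.9659
  joint[2] = (-5.1325, 4.3067) + 9.1 * (0.2588, 0.9659) = (-5.1325 + 2.3553, 4.3067 + 8.7899) = (-2.7772, 13.0966)
link 2: phi[2] = 140 + -65 + 55 = 130 deg
  cos(130 deg) = -0.6428, sin(130 deg) = 0.7660
  joint[3] = (-2.7772, 13.0966) + 10.9 * (-0.6428, 0.7660) = (-2.7772 + -7.0064, 13.0966 + 8.3499) = (-9.7836, 21.4465)
End effector: (-9.7836, 21.4465)

Answer: -9.7836 21.4465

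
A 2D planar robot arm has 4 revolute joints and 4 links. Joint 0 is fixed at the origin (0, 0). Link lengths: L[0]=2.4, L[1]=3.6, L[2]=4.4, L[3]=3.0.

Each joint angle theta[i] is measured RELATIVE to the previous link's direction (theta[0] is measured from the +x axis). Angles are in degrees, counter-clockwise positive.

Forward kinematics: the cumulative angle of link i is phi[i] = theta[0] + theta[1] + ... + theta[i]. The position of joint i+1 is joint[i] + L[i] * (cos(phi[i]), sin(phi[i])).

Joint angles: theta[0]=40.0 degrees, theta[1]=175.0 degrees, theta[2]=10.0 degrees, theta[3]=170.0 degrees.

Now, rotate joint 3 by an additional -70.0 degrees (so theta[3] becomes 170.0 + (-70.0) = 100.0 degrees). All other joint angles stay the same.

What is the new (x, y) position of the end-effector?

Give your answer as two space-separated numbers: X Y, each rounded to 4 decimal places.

Answer: -1.7643 -5.3542

Derivation:
joint[0] = (0.0000, 0.0000)  (base)
link 0: phi[0] = 40 = 40 deg
  cos(40 deg) = 0.7660, sin(40 deg) = 0.6428
  joint[1] = (0.0000, 0.0000) + 2.4 * (0.7660, 0.6428) = (0.0000 + 1.8385, 0.0000 + 1.5427) = (1.8385, 1.5427)
link 1: phi[1] = 40 + 175 = 215 deg
  cos(215 deg) = -0.8192, sin(215 deg) = -0.5736
  joint[2] = (1.8385, 1.5427) + 3.6 * (-0.8192, -0.5736) = (1.8385 + -2.9489, 1.5427 + -2.0649) = (-1.1104, -0.5222)
link 2: phi[2] = 40 + 175 + 10 = 225 deg
  cos(225 deg) = -0.7071, sin(225 deg) = -0.7071
  joint[3] = (-1.1104, -0.5222) + 4.4 * (-0.7071, -0.7071) = (-1.1104 + -3.1113, -0.5222 + -3.1113) = (-4.2217, -3.6335)
link 3: phi[3] = 40 + 175 + 10 + 100 = 325 deg
  cos(325 deg) = 0.8192, sin(325 deg) = -0.5736
  joint[4] = (-4.2217, -3.6335) + 3 * (0.8192, -0.5736) = (-4.2217 + 2.4575, -3.6335 + -1.7207) = (-1.7643, -5.3542)
End effector: (-1.7643, -5.3542)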